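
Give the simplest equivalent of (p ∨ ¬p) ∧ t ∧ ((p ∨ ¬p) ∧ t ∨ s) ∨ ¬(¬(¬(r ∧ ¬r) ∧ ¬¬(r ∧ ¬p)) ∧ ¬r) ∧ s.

t ∨ r ∧ s

(p ∨ ¬p) ∧ t ∧ ((p ∨ ¬p) ∧ t ∨ s) ∨ ¬(¬(¬(r ∧ ¬r) ∧ ¬¬(r ∧ ¬p)) ∧ ¬r) ∧ s
= (p ∨ ¬p) ∧ t ∧ ((p ∨ ¬p) ∧ t ∨ s) ∨ ¬((r ∧ ¬r ∨ ¬(r ∧ ¬p)) ∧ ¬r) ∧ s   (De Morgan)
= (p ∨ ¬p) ∧ t ∨ ¬((r ∧ ¬r ∨ ¬(r ∧ ¬p)) ∧ ¬r) ∧ s   (absorption)
= (p ∨ ¬p) ∧ t ∨ ¬(¬(r ∧ ¬p) ∧ ¬r) ∧ s   (complement / identity)
= (p ∨ ¬p) ∧ t ∨ (r ∧ ¬p ∨ r) ∧ s   (De Morgan)
= (p ∨ ¬p) ∧ t ∨ r ∧ s   (absorption)
= t ∨ r ∧ s   (complement / identity)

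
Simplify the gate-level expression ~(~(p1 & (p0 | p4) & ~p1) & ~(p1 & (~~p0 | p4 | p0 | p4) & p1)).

p1 & (p0 | p4)

~(~(p1 & (p0 | p4) & ~p1) & ~(p1 & (~~p0 | p4 | p0 | p4) & p1))
= ~(~(p1 & (p0 | p4) & ~p1) & ~(p1 & (p0 | p4 | p0 | p4) & p1))   (double negation)
= ~(~(p1 & (p0 | p4) & ~p1) & ~(p1 & (p0 | p4) & p1))   (idempotence)
= p1 & (p0 | p4) & ~p1 | p1 & (p0 | p4) & p1   (De Morgan)
= p1 & (p0 | p4)   (distribution)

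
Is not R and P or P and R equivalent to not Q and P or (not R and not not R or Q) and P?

Yes

E1: not R and P or P and R
    = P   (distribution)
E2: not Q and P or (not R and not not R or Q) and P
    = not Q and P or (not R and R or Q) and P   (double negation)
    = not Q and P or Q and P   (complement / identity)
    = P   (distribution)
Both reduce to P, so they are equivalent.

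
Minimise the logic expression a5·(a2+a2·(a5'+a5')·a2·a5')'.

a5·(a2+a2·(a5'+a5')·a2·a5')'
= a5·(a2+a2·a5'·a2·a5')'   [idempotence]
= a5·(a2+a2·a5')'   [idempotence]
= a5·a2'   [absorption]

a5·a2'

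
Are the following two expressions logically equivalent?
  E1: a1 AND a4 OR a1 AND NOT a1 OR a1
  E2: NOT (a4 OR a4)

No

E1: a1 AND a4 OR a1 AND NOT a1 OR a1
    = a1 AND a4 OR a1   — complement / identity
    = a1   — absorption
E2: NOT (a4 OR a4)
    = NOT a4   — idempotence
These differ: at a1=0, a4=0, E1 = 0 but E2 = 1.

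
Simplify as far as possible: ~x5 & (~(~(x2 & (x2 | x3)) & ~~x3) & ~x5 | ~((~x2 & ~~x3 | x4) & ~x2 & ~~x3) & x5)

~x5 & (~(~(x2 & (x2 | x3)) & ~~x3) & ~x5 | ~((~x2 & ~~x3 | x4) & ~x2 & ~~x3) & x5)
= ~x5 & (~(~(x2 & (x2 | x3)) & ~~x3) & ~x5 | ~(~x2 & ~~x3) & x5)   (absorption)
= ~x5 & (~(~x2 & ~~x3) & ~x5 | ~(~x2 & ~~x3) & x5)   (absorption)
= ~x5 & ~(~x2 & ~~x3)   (distribution)
= ~x5 & (x2 | ~x3)   (De Morgan)

~x5 & (x2 | ~x3)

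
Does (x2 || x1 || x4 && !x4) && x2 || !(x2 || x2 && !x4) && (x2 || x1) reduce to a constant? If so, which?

no

(x2 || x1 || x4 && !x4) && x2 || !(x2 || x2 && !x4) && (x2 || x1)
= (x2 || x1 || x4 && !x4) && x2 || !x2 && (x2 || x1)   [absorption]
= (x2 || x1) && x2 || !x2 && (x2 || x1)   [complement / identity]
= x2 || x1   [distribution]
This depends on x1, x2, so it is not a constant.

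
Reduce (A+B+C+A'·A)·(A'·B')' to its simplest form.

(A+B+C+A'·A)·(A'·B')'
= (A+B+C)·(A'·B')'   [complement / identity]
= (A+B+C)·(A+B)   [De Morgan]
= A+B   [absorption]

A+B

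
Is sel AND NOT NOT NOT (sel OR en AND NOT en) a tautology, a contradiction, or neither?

contradiction

sel AND NOT NOT NOT (sel OR en AND NOT en)
= sel AND NOT NOT NOT sel   — complement / identity
= sel AND NOT sel   — double negation
= FALSE   — complement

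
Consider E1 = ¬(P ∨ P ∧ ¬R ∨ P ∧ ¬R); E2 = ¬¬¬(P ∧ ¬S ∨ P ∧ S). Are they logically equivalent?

E1: ¬(P ∨ P ∧ ¬R ∨ P ∧ ¬R)
    = ¬(P ∨ P ∧ ¬R)
    = ¬P
E2: ¬¬¬(P ∧ ¬S ∨ P ∧ S)
    = ¬¬¬P
    = ¬P
Both reduce to ¬P, so they are equivalent.

Yes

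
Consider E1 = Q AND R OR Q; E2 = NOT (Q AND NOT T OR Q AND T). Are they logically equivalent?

E1: Q AND R OR Q
    = Q   — absorption
E2: NOT (Q AND NOT T OR Q AND T)
    = NOT Q   — distribution
These differ: at Q=0, R=0, T=0, E1 = 0 but E2 = 1.

No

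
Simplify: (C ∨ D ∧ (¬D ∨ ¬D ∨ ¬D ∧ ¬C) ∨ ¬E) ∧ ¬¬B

(C ∨ ¬E) ∧ B

(C ∨ D ∧ (¬D ∨ ¬D ∨ ¬D ∧ ¬C) ∨ ¬E) ∧ ¬¬B
= (C ∨ D ∧ (¬D ∨ ¬D ∧ ¬C) ∨ ¬E) ∧ ¬¬B   [idempotence]
= (C ∨ D ∧ ¬D ∨ ¬E) ∧ ¬¬B   [absorption]
= (C ∨ D ∧ ¬D ∨ ¬E) ∧ B   [double negation]
= (C ∨ ¬E) ∧ B   [complement / identity]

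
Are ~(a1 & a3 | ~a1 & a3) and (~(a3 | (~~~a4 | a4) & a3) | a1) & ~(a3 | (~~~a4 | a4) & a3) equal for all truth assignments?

Yes

E1: ~(a1 & a3 | ~a1 & a3)
    = ~a3   [distribution]
E2: (~(a3 | (~~~a4 | a4) & a3) | a1) & ~(a3 | (~~~a4 | a4) & a3)
    = ~(a3 | (~~~a4 | a4) & a3)   [absorption]
    = ~(a3 | (~a4 | a4) & a3)   [double negation]
    = ~(a3 | a3)   [complement / identity]
    = ~a3   [idempotence]
Both reduce to ~a3, so they are equivalent.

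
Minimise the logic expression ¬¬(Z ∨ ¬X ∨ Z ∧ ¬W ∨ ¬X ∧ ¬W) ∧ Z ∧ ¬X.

¬¬(Z ∨ ¬X ∨ Z ∧ ¬W ∨ ¬X ∧ ¬W) ∧ Z ∧ ¬X
= ¬¬(Z ∨ ¬X ∨ (Z ∨ ¬X) ∧ ¬W) ∧ Z ∧ ¬X   [distribution]
= (Z ∨ ¬X ∨ (Z ∨ ¬X) ∧ ¬W) ∧ Z ∧ ¬X   [double negation]
= (Z ∨ ¬X) ∧ Z ∧ ¬X   [absorption]
= Z ∧ ¬X   [absorption]

Z ∧ ¬X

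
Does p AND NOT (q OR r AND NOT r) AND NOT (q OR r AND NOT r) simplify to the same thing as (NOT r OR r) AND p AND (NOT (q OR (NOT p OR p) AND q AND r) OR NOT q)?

E1: p AND NOT (q OR r AND NOT r) AND NOT (q OR r AND NOT r)
    = p AND NOT (q OR r AND NOT r)   [idempotence]
    = p AND NOT q   [complement / identity]
E2: (NOT r OR r) AND p AND (NOT (q OR (NOT p OR p) AND q AND r) OR NOT q)
    = (NOT r OR r) AND p AND (NOT (q OR q AND r) OR NOT q)   [complement / identity]
    = (NOT r OR r) AND p AND (NOT q OR NOT q)   [absorption]
    = p AND (NOT q OR NOT q)   [complement / identity]
    = p AND NOT q   [idempotence]
Both reduce to p AND NOT q, so they are equivalent.

Yes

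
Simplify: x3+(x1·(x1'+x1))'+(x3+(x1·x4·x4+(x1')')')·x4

x3+(x1·(x1'+x1))'+(x3+(x1·x4·x4+(x1')')')·x4
= x3+(x1·(x1'+x1))'+(x3+(x1·x4·x4+x1)')·x4   (double negation)
= x3+(x1·(x1'+x1))'+(x3+(x1·x4+x1)')·x4   (idempotence)
= x3+(x1·(x1'+x1))'+(x3+x1')·x4   (absorption)
= x3+x1'+(x3+x1')·x4   (complement / identity)
= x3+x1'   (absorption)

x3+x1'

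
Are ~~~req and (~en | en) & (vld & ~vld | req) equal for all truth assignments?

No

E1: ~~~req
    = ~req   [double negation]
E2: (~en | en) & (vld & ~vld | req)
    = (~en | en) & req   [complement / identity]
    = req   [complement / identity]
These differ: at en=0, req=1, vld=0, E1 = 0 but E2 = 1.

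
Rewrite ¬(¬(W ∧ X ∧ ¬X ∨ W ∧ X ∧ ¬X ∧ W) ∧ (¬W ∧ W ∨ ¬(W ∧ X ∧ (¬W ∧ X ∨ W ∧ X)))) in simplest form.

W ∧ X

¬(¬(W ∧ X ∧ ¬X ∨ W ∧ X ∧ ¬X ∧ W) ∧ (¬W ∧ W ∨ ¬(W ∧ X ∧ (¬W ∧ X ∨ W ∧ X))))
= ¬(¬(W ∧ X ∧ ¬X ∨ W ∧ X ∧ ¬X ∧ W) ∧ ¬(W ∧ X ∧ (¬W ∧ X ∨ W ∧ X)))
= ¬(¬(W ∧ X ∧ ¬X) ∧ ¬(W ∧ X ∧ (¬W ∧ X ∨ W ∧ X)))
= ¬(¬(W ∧ X ∧ ¬X) ∧ ¬(W ∧ X ∧ X))
= W ∧ X ∧ ¬X ∨ W ∧ X ∧ X
= W ∧ X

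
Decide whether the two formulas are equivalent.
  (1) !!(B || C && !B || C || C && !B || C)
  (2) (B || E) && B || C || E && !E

Yes

E1: !!(B || C && !B || C || C && !B || C)
    = !!(B || C && !B || C)   [idempotence]
    = !!(B || C)   [absorption]
    = B || C   [double negation]
E2: (B || E) && B || C || E && !E
    = B || C || E && !E   [absorption]
    = B || C   [complement / identity]
Both reduce to B || C, so they are equivalent.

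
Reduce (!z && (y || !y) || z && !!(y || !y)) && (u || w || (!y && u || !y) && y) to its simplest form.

u || w

(!z && (y || !y) || z && !!(y || !y)) && (u || w || (!y && u || !y) && y)
= (!z && (y || !y) || z && (y || !y)) && (u || w || (!y && u || !y) && y)   — double negation
= (y || !y) && (u || w || (!y && u || !y) && y)   — distribution
= (y || !y) && (u || w || !y && y)   — absorption
= u || w || !y && y   — complement / identity
= u || w   — complement / identity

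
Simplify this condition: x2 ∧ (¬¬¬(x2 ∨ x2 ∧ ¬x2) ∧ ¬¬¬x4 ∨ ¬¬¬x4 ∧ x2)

x2 ∧ (¬¬¬(x2 ∨ x2 ∧ ¬x2) ∧ ¬¬¬x4 ∨ ¬¬¬x4 ∧ x2)
= x2 ∧ (¬¬¬x2 ∧ ¬¬¬x4 ∨ ¬¬¬x4 ∧ x2)   (complement / identity)
= x2 ∧ (¬x2 ∧ ¬¬¬x4 ∨ ¬¬¬x4 ∧ x2)   (double negation)
= x2 ∧ ¬¬¬x4   (distribution)
= x2 ∧ ¬x4   (double negation)

x2 ∧ ¬x4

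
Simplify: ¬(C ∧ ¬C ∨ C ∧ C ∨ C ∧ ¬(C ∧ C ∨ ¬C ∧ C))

¬C

¬(C ∧ ¬C ∨ C ∧ C ∨ C ∧ ¬(C ∧ C ∨ ¬C ∧ C))
= ¬(C ∧ ¬C ∨ C ∧ C ∨ C ∧ ¬C)   (distribution)
= ¬(C ∧ C ∨ C ∧ ¬C)   (complement / identity)
= ¬((C ∨ ¬C) ∧ C)   (distribution)
= ¬C   (complement / identity)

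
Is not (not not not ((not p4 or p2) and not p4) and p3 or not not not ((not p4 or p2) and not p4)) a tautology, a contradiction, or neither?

not (not not not ((not p4 or p2) and not p4) and p3 or not not not ((not p4 or p2) and not p4))
= not not not not ((not p4 or p2) and not p4)
= not not not not not p4
= not not not p4
= not p4
This depends on p4, so it is not a constant.

neither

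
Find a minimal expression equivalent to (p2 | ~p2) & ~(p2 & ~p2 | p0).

~p0

(p2 | ~p2) & ~(p2 & ~p2 | p0)
= ~(p2 & ~p2 | p0)   [complement / identity]
= ~p0   [complement / identity]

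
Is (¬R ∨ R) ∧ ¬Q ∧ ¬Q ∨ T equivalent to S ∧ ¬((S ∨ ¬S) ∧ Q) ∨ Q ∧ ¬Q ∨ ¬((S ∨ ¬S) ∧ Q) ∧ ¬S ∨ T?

E1: (¬R ∨ R) ∧ ¬Q ∧ ¬Q ∨ T
    = (¬R ∨ R) ∧ ¬Q ∨ T   — idempotence
    = ¬Q ∨ T   — complement / identity
E2: S ∧ ¬((S ∨ ¬S) ∧ Q) ∨ Q ∧ ¬Q ∨ ¬((S ∨ ¬S) ∧ Q) ∧ ¬S ∨ T
    = S ∧ ¬((S ∨ ¬S) ∧ Q) ∨ ¬((S ∨ ¬S) ∧ Q) ∧ ¬S ∨ T   — complement / identity
    = ¬((S ∨ ¬S) ∧ Q) ∨ T   — distribution
    = ¬Q ∨ T   — complement / identity
Both reduce to ¬Q ∨ T, so they are equivalent.

Yes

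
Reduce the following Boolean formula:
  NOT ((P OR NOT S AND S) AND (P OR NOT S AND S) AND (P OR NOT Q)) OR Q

NOT ((P OR NOT S AND S) AND (P OR NOT S AND S) AND (P OR NOT Q)) OR Q
= NOT ((P OR NOT S AND S) AND (P OR NOT Q)) OR Q
= NOT (P AND (P OR NOT Q)) OR Q
= NOT P OR Q

NOT P OR Q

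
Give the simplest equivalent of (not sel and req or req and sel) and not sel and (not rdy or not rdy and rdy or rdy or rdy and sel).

(not sel and req or req and sel) and not sel and (not rdy or not rdy and rdy or rdy or rdy and sel)
= (not sel and req or req and sel) and not sel and (not rdy or rdy or rdy and sel)   — complement / identity
= (not sel and req or req and sel) and not sel and (not rdy or rdy)   — absorption
= req and not sel and (not rdy or rdy)   — distribution
= req and not sel   — complement / identity

req and not sel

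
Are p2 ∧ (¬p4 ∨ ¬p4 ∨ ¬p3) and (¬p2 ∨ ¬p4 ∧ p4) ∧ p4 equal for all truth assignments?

E1: p2 ∧ (¬p4 ∨ ¬p4 ∨ ¬p3)
    = p2 ∧ (¬p4 ∨ ¬p3)   (idempotence)
E2: (¬p2 ∨ ¬p4 ∧ p4) ∧ p4
    = ¬p2 ∧ p4   (complement / identity)
These differ: at p2=0, p3=0, p4=1, E1 = 0 but E2 = 1.

No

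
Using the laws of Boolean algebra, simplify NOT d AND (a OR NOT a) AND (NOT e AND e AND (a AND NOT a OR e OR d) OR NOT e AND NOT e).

NOT d AND NOT e

NOT d AND (a OR NOT a) AND (NOT e AND e AND (a AND NOT a OR e OR d) OR NOT e AND NOT e)
= NOT d AND (NOT e AND e AND (a AND NOT a OR e OR d) OR NOT e AND NOT e)   (complement / identity)
= NOT d AND (NOT e AND e AND (e OR d) OR NOT e AND NOT e)   (complement / identity)
= NOT d AND (NOT e AND e OR NOT e AND NOT e)   (absorption)
= NOT d AND NOT e   (distribution)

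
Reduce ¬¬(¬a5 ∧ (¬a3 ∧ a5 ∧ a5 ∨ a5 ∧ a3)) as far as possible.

¬¬(¬a5 ∧ (¬a3 ∧ a5 ∧ a5 ∨ a5 ∧ a3))
= ¬¬(¬a5 ∧ (¬a3 ∧ a5 ∨ a5 ∧ a3))
= ¬¬(¬a5 ∧ a5)
= ¬a5 ∧ a5
= False

False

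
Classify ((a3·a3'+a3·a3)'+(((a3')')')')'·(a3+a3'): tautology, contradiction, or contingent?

contradiction

((a3·a3'+a3·a3)'+(((a3')')')')'·(a3+a3')
= (a3·a3'+a3·a3)·((a3')')'·(a3+a3')   — De Morgan
= (a3·a3'+a3·a3)·((a3')')'   — complement / identity
= (a3·a3'+a3·a3)·a3'   — double negation
= a3·a3'   — distribution
= 0   — complement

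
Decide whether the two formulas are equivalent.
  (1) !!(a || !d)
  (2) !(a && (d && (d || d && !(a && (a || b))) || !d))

E1: !!(a || !d)
    = a || !d   (double negation)
E2: !(a && (d && (d || d && !(a && (a || b))) || !d))
    = !(a && (d && (d || d && !a) || !d))   (absorption)
    = !(a && (d && d || !d))   (absorption)
    = !(a && (d || !d))   (idempotence)
    = !a   (complement / identity)
These differ: at a=1, b=0, d=0, E1 = 1 but E2 = 0.

No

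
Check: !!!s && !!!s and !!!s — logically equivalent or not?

E1: !!!s && !!!s
    = !!!s   (idempotence)
    = !s   (double negation)
E2: !!!s
    = !s   (double negation)
Both reduce to !s, so they are equivalent.

Yes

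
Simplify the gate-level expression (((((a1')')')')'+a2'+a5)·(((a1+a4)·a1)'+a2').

(((((a1')')')')'+a2'+a5)·(((a1+a4)·a1)'+a2')
= (((((a1')')')')'+a2'+a5)·(a1'+a2')
= (((a1')')'+a2'+a5)·(a1'+a2')
= (a1'+a2'+a5)·(a1'+a2')
= a1'+a2'

a1'+a2'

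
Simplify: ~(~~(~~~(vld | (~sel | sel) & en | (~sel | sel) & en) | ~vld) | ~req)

vld & req

~(~~(~~~(vld | (~sel | sel) & en | (~sel | sel) & en) | ~vld) | ~req)
= ~(~~(~~~(vld | (~sel | sel) & en) | ~vld) | ~req)
= ~(~~(~(vld | (~sel | sel) & en) | ~vld) | ~req)
= ~(~~(~(vld | en) | ~vld) | ~req)
= ~(~(vld | en) | ~vld) & req
= (vld | en) & vld & req
= vld & req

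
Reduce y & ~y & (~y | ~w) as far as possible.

y & ~y & (~y | ~w)
= y & ~y   [absorption]
= 0   [complement]

0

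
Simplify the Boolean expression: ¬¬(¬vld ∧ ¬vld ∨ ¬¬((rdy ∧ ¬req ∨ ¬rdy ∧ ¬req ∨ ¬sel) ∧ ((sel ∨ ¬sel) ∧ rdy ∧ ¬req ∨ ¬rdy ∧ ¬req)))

¬¬(¬vld ∧ ¬vld ∨ ¬¬((rdy ∧ ¬req ∨ ¬rdy ∧ ¬req ∨ ¬sel) ∧ ((sel ∨ ¬sel) ∧ rdy ∧ ¬req ∨ ¬rdy ∧ ¬req)))
= ¬¬(¬vld ∧ ¬vld ∨ (rdy ∧ ¬req ∨ ¬rdy ∧ ¬req ∨ ¬sel) ∧ ((sel ∨ ¬sel) ∧ rdy ∧ ¬req ∨ ¬rdy ∧ ¬req))   [double negation]
= ¬¬(¬vld ∧ ¬vld ∨ (rdy ∧ ¬req ∨ ¬rdy ∧ ¬req ∨ ¬sel) ∧ (rdy ∧ ¬req ∨ ¬rdy ∧ ¬req))   [complement / identity]
= ¬¬(¬vld ∧ ¬vld ∨ rdy ∧ ¬req ∨ ¬rdy ∧ ¬req)   [absorption]
= ¬¬(¬vld ∧ ¬vld ∨ ¬req)   [distribution]
= ¬vld ∧ ¬vld ∨ ¬req   [double negation]
= ¬vld ∨ ¬req   [idempotence]

¬vld ∨ ¬req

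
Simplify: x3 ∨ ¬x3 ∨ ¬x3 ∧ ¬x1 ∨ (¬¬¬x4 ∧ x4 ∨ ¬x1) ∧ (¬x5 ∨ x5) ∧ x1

x3 ∨ ¬x3 ∨ ¬x3 ∧ ¬x1 ∨ (¬¬¬x4 ∧ x4 ∨ ¬x1) ∧ (¬x5 ∨ x5) ∧ x1
= x3 ∨ ¬x3 ∨ (¬¬¬x4 ∧ x4 ∨ ¬x1) ∧ (¬x5 ∨ x5) ∧ x1
= x3 ∨ ¬x3 ∨ (¬¬¬x4 ∧ x4 ∨ ¬x1) ∧ x1
= x3 ∨ ¬x3 ∨ (¬x4 ∧ x4 ∨ ¬x1) ∧ x1
= x3 ∨ ¬x3 ∨ ¬x1 ∧ x1
= x3 ∨ ¬x3
= True

True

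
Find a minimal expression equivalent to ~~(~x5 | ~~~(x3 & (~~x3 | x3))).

~~(~x5 | ~~~(x3 & (~~x3 | x3)))
= ~~(~x5 | ~~~(x3 & (x3 | x3)))
= ~~(~x5 | ~~~(x3 & x3))
= ~~(~x5 | ~~~x3)
= ~~(~x5 | ~x3)
= ~x5 | ~x3

~x5 | ~x3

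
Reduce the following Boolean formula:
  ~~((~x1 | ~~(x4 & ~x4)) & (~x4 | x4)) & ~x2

~~((~x1 | ~~(x4 & ~x4)) & (~x4 | x4)) & ~x2
= ~~(~x1 | ~~(x4 & ~x4)) & ~x2   — complement / identity
= ~~(~x1 | x4 & ~x4) & ~x2   — double negation
= ~~~x1 & ~x2   — complement / identity
= ~x1 & ~x2   — double negation

~x1 & ~x2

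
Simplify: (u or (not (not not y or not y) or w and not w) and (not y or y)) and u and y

(u or (not (not not y or not y) or w and not w) and (not y or y)) and u and y
= (u or not (not not y or not y) or w and not w) and u and y   (complement / identity)
= (u or not y and y or w and not w) and u and y   (De Morgan)
= (u or not y and y) and u and y   (complement / identity)
= u and u and y   (complement / identity)
= u and y   (idempotence)

u and y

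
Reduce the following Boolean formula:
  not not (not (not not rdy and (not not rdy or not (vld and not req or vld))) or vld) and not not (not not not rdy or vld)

not rdy or vld

not not (not (not not rdy and (not not rdy or not (vld and not req or vld))) or vld) and not not (not not not rdy or vld)
= not not (not (not not rdy and (not not rdy or not vld)) or vld) and not not (not not not rdy or vld)   [absorption]
= not not (not not not rdy or vld) and not not (not not not rdy or vld)   [absorption]
= not not (not not not rdy or vld)   [idempotence]
= not not (not rdy or vld)   [double negation]
= not rdy or vld   [double negation]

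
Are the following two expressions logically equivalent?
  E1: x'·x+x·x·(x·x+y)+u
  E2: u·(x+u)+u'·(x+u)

Yes

E1: x'·x+x·x·(x·x+y)+u
    = x'·x+x·x+u
    = x+u
E2: u·(x+u)+u'·(x+u)
    = x+u
Both reduce to x+u, so they are equivalent.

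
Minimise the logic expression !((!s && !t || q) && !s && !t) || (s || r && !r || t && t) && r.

s || t

!((!s && !t || q) && !s && !t) || (s || r && !r || t && t) && r
= !(!s && !t) || (s || r && !r || t && t) && r   — absorption
= s || t || (s || r && !r || t && t) && r   — De Morgan
= s || t || (s || t && t) && r   — complement / identity
= s || t || (s || t) && r   — idempotence
= s || t   — absorption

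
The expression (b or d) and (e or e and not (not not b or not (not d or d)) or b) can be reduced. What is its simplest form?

(b or d) and (e or e and not (not not b or not (not d or d)) or b)
= (b or d) and (e or e and not b and (not d or d) or b)
= (b or d) and (e or e and not b or b)
= (b or d) and (e or b)
= b or d and e

b or d and e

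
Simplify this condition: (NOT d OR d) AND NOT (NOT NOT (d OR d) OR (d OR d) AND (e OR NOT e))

(NOT d OR d) AND NOT (NOT NOT (d OR d) OR (d OR d) AND (e OR NOT e))
= NOT (NOT NOT (d OR d) OR (d OR d) AND (e OR NOT e))   [complement / identity]
= NOT (NOT NOT (d OR d) OR d OR d)   [complement / identity]
= NOT (d OR d OR d OR d)   [double negation]
= NOT (d OR d)   [idempotence]
= NOT d   [idempotence]

NOT d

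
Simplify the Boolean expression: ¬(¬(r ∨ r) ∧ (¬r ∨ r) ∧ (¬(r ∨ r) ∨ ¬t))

r

¬(¬(r ∨ r) ∧ (¬r ∨ r) ∧ (¬(r ∨ r) ∨ ¬t))
= ¬(¬(r ∨ r) ∧ (¬(r ∨ r) ∨ ¬t))   [complement / identity]
= ¬¬(r ∨ r)   [absorption]
= r ∨ r   [double negation]
= r   [idempotence]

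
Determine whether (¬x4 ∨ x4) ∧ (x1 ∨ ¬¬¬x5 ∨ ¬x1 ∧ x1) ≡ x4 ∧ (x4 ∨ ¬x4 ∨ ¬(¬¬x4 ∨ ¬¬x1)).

No

E1: (¬x4 ∨ x4) ∧ (x1 ∨ ¬¬¬x5 ∨ ¬x1 ∧ x1)
    = (¬x4 ∨ x4) ∧ (x1 ∨ ¬¬¬x5)   [complement / identity]
    = x1 ∨ ¬¬¬x5   [complement / identity]
    = x1 ∨ ¬x5   [double negation]
E2: x4 ∧ (x4 ∨ ¬x4 ∨ ¬(¬¬x4 ∨ ¬¬x1))
    = x4 ∧ (x4 ∨ ¬x4 ∨ ¬x4 ∧ ¬x1)   [De Morgan]
    = x4 ∧ (x4 ∨ ¬x4)   [absorption]
    = x4   [complement / identity]
These differ: at x1=1, x4=0, x5=0, E1 = 1 but E2 = 0.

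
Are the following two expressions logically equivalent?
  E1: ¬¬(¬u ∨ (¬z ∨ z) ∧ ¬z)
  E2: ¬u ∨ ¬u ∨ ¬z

E1: ¬¬(¬u ∨ (¬z ∨ z) ∧ ¬z)
    = ¬u ∨ (¬z ∨ z) ∧ ¬z
    = ¬u ∨ ¬z
E2: ¬u ∨ ¬u ∨ ¬z
    = ¬u ∨ ¬z
Both reduce to ¬u ∨ ¬z, so they are equivalent.

Yes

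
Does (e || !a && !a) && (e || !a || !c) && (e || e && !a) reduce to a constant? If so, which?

no

(e || !a && !a) && (e || !a || !c) && (e || e && !a)
= (e || !a) && (e || !a || !c) && (e || e && !a)   [idempotence]
= (e || !a) && (e || e && !a)   [absorption]
= (e || !a) && e   [absorption]
= e   [absorption]
This depends on e, so it is not a constant.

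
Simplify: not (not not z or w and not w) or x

not (not not z or w and not w) or x
= not not not z or x   — complement / identity
= not z or x   — double negation

not z or x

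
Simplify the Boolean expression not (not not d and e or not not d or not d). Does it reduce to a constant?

not (not not d and e or not not d or not d)
= not (not not d or not d)
= not d and d
= False

False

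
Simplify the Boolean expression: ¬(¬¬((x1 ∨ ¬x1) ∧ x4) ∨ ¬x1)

¬x4 ∧ x1

¬(¬¬((x1 ∨ ¬x1) ∧ x4) ∨ ¬x1)
= ¬(¬¬x4 ∨ ¬x1)   [complement / identity]
= ¬x4 ∧ x1   [De Morgan]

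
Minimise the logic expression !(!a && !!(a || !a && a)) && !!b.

b

!(!a && !!(a || !a && a)) && !!b
= (a || !(a || !a && a)) && !!b
= (a || !a) && !!b
= !!b
= b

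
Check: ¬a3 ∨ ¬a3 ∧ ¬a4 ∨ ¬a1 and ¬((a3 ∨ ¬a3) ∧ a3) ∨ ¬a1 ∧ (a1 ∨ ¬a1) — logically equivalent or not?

Yes

E1: ¬a3 ∨ ¬a3 ∧ ¬a4 ∨ ¬a1
    = ¬a3 ∨ ¬a1   [absorption]
E2: ¬((a3 ∨ ¬a3) ∧ a3) ∨ ¬a1 ∧ (a1 ∨ ¬a1)
    = ¬((a3 ∨ ¬a3) ∧ a3) ∨ ¬a1   [complement / identity]
    = ¬a3 ∨ ¬a1   [complement / identity]
Both reduce to ¬a3 ∨ ¬a1, so they are equivalent.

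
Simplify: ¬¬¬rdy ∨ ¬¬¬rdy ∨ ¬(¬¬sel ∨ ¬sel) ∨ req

¬¬¬rdy ∨ ¬¬¬rdy ∨ ¬(¬¬sel ∨ ¬sel) ∨ req
= ¬¬¬rdy ∨ ¬¬¬rdy ∨ ¬sel ∧ sel ∨ req   — De Morgan
= ¬¬¬rdy ∨ ¬sel ∧ sel ∨ req   — idempotence
= ¬¬¬rdy ∨ req   — complement / identity
= ¬rdy ∨ req   — double negation

¬rdy ∨ req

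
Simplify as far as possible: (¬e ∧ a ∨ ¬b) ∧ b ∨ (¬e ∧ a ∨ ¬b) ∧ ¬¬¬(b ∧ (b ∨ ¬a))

¬e ∧ a ∨ ¬b

(¬e ∧ a ∨ ¬b) ∧ b ∨ (¬e ∧ a ∨ ¬b) ∧ ¬¬¬(b ∧ (b ∨ ¬a))
= (¬e ∧ a ∨ ¬b) ∧ b ∨ (¬e ∧ a ∨ ¬b) ∧ ¬¬¬b
= (¬e ∧ a ∨ ¬b) ∧ b ∨ (¬e ∧ a ∨ ¬b) ∧ ¬b
= ¬e ∧ a ∨ ¬b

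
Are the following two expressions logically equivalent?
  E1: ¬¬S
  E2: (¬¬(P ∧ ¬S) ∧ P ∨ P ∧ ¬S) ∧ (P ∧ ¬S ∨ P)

No

E1: ¬¬S
    = S   (double negation)
E2: (¬¬(P ∧ ¬S) ∧ P ∨ P ∧ ¬S) ∧ (P ∧ ¬S ∨ P)
    = (P ∧ ¬S ∧ P ∨ P ∧ ¬S) ∧ (P ∧ ¬S ∨ P)   (double negation)
    = P ∧ ¬S ∧ (P ∧ ¬S ∨ P)   (absorption)
    = P ∧ ¬S   (absorption)
These differ: at P=1, S=1, E1 = 1 but E2 = 0.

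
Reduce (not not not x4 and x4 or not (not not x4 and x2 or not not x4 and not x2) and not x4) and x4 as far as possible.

False

(not not not x4 and x4 or not (not not x4 and x2 or not not x4 and not x2) and not x4) and x4
= (not not not x4 and x4 or not not not x4 and not x4) and x4   [distribution]
= not not not x4 and x4   [distribution]
= not x4 and x4   [double negation]
= False   [complement]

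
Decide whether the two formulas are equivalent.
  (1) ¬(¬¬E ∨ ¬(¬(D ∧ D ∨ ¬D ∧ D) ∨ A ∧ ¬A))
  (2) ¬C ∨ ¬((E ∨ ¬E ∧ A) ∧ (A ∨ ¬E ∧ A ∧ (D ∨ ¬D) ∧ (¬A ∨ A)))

E1: ¬(¬¬E ∨ ¬(¬(D ∧ D ∨ ¬D ∧ D) ∨ A ∧ ¬A))
    = ¬E ∧ (¬(D ∧ D ∨ ¬D ∧ D) ∨ A ∧ ¬A)   [De Morgan]
    = ¬E ∧ (¬D ∨ A ∧ ¬A)   [distribution]
    = ¬E ∧ ¬D   [complement / identity]
E2: ¬C ∨ ¬((E ∨ ¬E ∧ A) ∧ (A ∨ ¬E ∧ A ∧ (D ∨ ¬D) ∧ (¬A ∨ A)))
    = ¬C ∨ ¬((E ∨ ¬E ∧ A) ∧ (A ∨ ¬E ∧ A ∧ (¬A ∨ A)))   [complement / identity]
    = ¬C ∨ ¬((E ∨ ¬E ∧ A) ∧ (A ∨ ¬E ∧ A))   [complement / identity]
    = ¬C ∨ ¬(E ∧ A ∨ ¬E ∧ A)   [distribution]
    = ¬C ∨ ¬A   [distribution]
These differ: at A=0, C=0, D=1, E=1, E1 = 0 but E2 = 1.

No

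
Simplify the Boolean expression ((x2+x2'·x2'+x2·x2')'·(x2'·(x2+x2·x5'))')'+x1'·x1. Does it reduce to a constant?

((x2+x2'·x2'+x2·x2')'·(x2'·(x2+x2·x5'))')'+x1'·x1
= x2+x2'·x2'+x2·x2'+x2'·(x2+x2·x5')+x1'·x1   (De Morgan)
= x2+x2'·x2'+x2·x2'+x2'·(x2+x2·x5')   (complement / identity)
= x2+x2'·x2'+x2·x2'+x2'·x2   (absorption)
= x2+x2'·x2'+x2·x2'   (complement / identity)
= x2+x2'   (distribution)
= 1   (complement)

1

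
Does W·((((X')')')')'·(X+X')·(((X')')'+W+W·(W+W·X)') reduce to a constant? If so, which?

no

W·((((X')')')')'·(X+X')·(((X')')'+W+W·(W+W·X)')
= W·((((X')')')')'·(((X')')'+W+W·(W+W·X)')   (complement / identity)
= W·((((X')')')')'·(((X')')'+W+W·W')   (absorption)
= W·((((X')')')')'·(((X')')'+W)   (complement / identity)
= W·((X')')'·(((X')')'+W)   (double negation)
= W·((X')')'   (absorption)
= W·X'   (double negation)
This depends on W, X, so it is not a constant.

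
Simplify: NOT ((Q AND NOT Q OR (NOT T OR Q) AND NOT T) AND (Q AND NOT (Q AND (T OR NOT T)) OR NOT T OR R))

T

NOT ((Q AND NOT Q OR (NOT T OR Q) AND NOT T) AND (Q AND NOT (Q AND (T OR NOT T)) OR NOT T OR R))
= NOT ((Q AND NOT Q OR NOT T) AND (Q AND NOT (Q AND (T OR NOT T)) OR NOT T OR R))   — absorption
= NOT ((Q AND NOT Q OR NOT T) AND (Q AND NOT Q OR NOT T OR R))   — complement / identity
= NOT (Q AND NOT Q OR NOT T)   — absorption
= NOT NOT T   — complement / identity
= T   — double negation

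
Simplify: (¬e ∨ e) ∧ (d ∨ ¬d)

True

(¬e ∨ e) ∧ (d ∨ ¬d)
= ¬e ∨ e   (complement / identity)
= True   (complement)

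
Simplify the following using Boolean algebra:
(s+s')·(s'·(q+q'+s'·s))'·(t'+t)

(s+s')·(s'·(q+q'+s'·s))'·(t'+t)
= (s+s')·(s'·(q+q'))'·(t'+t)   — complement / identity
= (s+s')·(s'·(q+q'))'   — complement / identity
= (s+s')·(s')'   — complement / identity
= (s+s')·s   — double negation
= s   — complement / identity

s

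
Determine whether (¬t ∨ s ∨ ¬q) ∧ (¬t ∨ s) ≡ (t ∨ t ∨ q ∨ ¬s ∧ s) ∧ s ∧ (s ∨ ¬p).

No

E1: (¬t ∨ s ∨ ¬q) ∧ (¬t ∨ s)
    = ¬t ∨ s
E2: (t ∨ t ∨ q ∨ ¬s ∧ s) ∧ s ∧ (s ∨ ¬p)
    = (t ∨ t ∨ q ∨ ¬s ∧ s) ∧ s
    = (t ∨ t ∨ q) ∧ s
    = (t ∨ q) ∧ s
These differ: at p=1, q=1, s=0, t=0, E1 = 1 but E2 = 0.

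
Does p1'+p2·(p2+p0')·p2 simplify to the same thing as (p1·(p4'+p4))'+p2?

E1: p1'+p2·(p2+p0')·p2
    = p1'+p2·p2
    = p1'+p2
E2: (p1·(p4'+p4))'+p2
    = p1'+p2
Both reduce to p1'+p2, so they are equivalent.

Yes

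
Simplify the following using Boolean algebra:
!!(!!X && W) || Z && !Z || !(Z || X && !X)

!!(!!X && W) || Z && !Z || !(Z || X && !X)
= !!(!!X && W) || !(Z || X && !X)   [complement / identity]
= !!(!!X && W) || !Z   [complement / identity]
= !!X && W || !Z   [double negation]
= X && W || !Z   [double negation]

X && W || !Z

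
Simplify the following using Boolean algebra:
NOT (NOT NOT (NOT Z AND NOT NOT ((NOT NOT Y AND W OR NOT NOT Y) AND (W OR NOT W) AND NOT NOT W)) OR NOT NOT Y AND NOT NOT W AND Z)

NOT Y OR NOT W

NOT (NOT NOT (NOT Z AND NOT NOT ((NOT NOT Y AND W OR NOT NOT Y) AND (W OR NOT W) AND NOT NOT W)) OR NOT NOT Y AND NOT NOT W AND Z)
= NOT (NOT NOT (NOT Z AND (NOT NOT Y AND W OR NOT NOT Y) AND (W OR NOT W) AND NOT NOT W) OR NOT NOT Y AND NOT NOT W AND Z)   (double negation)
= NOT (NOT NOT (NOT Z AND (NOT NOT Y AND W OR NOT NOT Y) AND NOT NOT W) OR NOT NOT Y AND NOT NOT W AND Z)   (complement / identity)
= NOT (NOT NOT (NOT Z AND NOT NOT Y AND NOT NOT W) OR NOT NOT Y AND NOT NOT W AND Z)   (absorption)
= NOT (NOT Z AND NOT NOT Y AND NOT NOT W OR NOT NOT Y AND NOT NOT W AND Z)   (double negation)
= NOT (NOT NOT Y AND NOT NOT W)   (distribution)
= NOT Y OR NOT W   (De Morgan)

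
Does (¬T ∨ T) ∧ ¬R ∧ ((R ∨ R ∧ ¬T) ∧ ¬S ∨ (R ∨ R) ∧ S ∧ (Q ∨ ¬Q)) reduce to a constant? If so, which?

yes, False

(¬T ∨ T) ∧ ¬R ∧ ((R ∨ R ∧ ¬T) ∧ ¬S ∨ (R ∨ R) ∧ S ∧ (Q ∨ ¬Q))
= (¬T ∨ T) ∧ ¬R ∧ ((R ∨ R ∧ ¬T) ∧ ¬S ∨ (R ∨ R) ∧ S)   — complement / identity
= ¬R ∧ ((R ∨ R ∧ ¬T) ∧ ¬S ∨ (R ∨ R) ∧ S)   — complement / identity
= ¬R ∧ ((R ∨ R ∧ ¬T) ∧ ¬S ∨ R ∧ S)   — idempotence
= ¬R ∧ (R ∧ ¬S ∨ R ∧ S)   — absorption
= ¬R ∧ R   — distribution
= False   — complement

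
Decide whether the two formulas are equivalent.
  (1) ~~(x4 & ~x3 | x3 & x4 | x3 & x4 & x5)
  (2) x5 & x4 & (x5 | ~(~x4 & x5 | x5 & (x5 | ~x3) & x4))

E1: ~~(x4 & ~x3 | x3 & x4 | x3 & x4 & x5)
    = ~~(x4 & ~x3 | x3 & x4)   — absorption
    = ~~x4   — distribution
    = x4   — double negation
E2: x5 & x4 & (x5 | ~(~x4 & x5 | x5 & (x5 | ~x3) & x4))
    = x5 & x4 & (x5 | ~(~x4 & x5 | x5 & x4))   — absorption
    = x5 & x4 & (x5 | ~x5)   — distribution
    = x5 & x4   — complement / identity
These differ: at x3=0, x4=1, x5=0, E1 = 1 but E2 = 0.

No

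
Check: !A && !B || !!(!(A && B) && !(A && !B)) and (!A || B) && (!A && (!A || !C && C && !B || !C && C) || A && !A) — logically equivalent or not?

E1: !A && !B || !!(!(A && B) && !(A && !B))
    = !A && !B || !(A && B || A && !B)   (De Morgan)
    = !A && !B || !A   (distribution)
    = !A   (absorption)
E2: (!A || B) && (!A && (!A || !C && C && !B || !C && C) || A && !A)
    = (!A || B) && (!A && (!A || !C && C) || A && !A)   (absorption)
    = (!A || B) && (!A && !A || A && !A)   (complement / identity)
    = (!A || B) && !A   (distribution)
    = !A   (absorption)
Both reduce to !A, so they are equivalent.

Yes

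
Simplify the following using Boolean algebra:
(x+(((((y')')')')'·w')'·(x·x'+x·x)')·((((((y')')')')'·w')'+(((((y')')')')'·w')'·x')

y+w

(x+(((((y')')')')'·w')'·(x·x'+x·x)')·((((((y')')')')'·w')'+(((((y')')')')'·w')'·x')
= (x+(((((y')')')')'·w')'·x')·((((((y')')')')'·w')'+(((((y')')')')'·w')'·x')   [distribution]
= x·(((((y')')')')'·w')'+(((((y')')')')'·w')'·x'   [distribution]
= (((((y')')')')'·w')'   [distribution]
= (((y')')'·w')'   [double negation]
= (y'·w')'   [double negation]
= y+w   [De Morgan]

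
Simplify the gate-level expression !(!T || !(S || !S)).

T

!(!T || !(S || !S))
= T && (S || !S)   (De Morgan)
= T   (complement / identity)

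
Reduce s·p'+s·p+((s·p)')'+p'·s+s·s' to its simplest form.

s

s·p'+s·p+((s·p)')'+p'·s+s·s'
= s+((s·p)')'+p'·s+s·s'   [distribution]
= s+s·p+p'·s+s·s'   [double negation]
= s+s+s·s'   [distribution]
= s+s·s'   [idempotence]
= s   [complement / identity]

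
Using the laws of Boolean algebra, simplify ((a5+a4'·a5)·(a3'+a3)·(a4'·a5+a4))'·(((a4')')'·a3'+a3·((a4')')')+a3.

((a5+a4'·a5)·(a3'+a3)·(a4'·a5+a4))'·(((a4')')'·a3'+a3·((a4')')')+a3
= ((a5+a4'·a5)·(a3'+a3)·(a4'·a5+a4))'·((a4')')'+a3   (distribution)
= ((a5+a4'·a5)·(a4'·a5+a4))'·((a4')')'+a3   (complement / identity)
= (a5·a4+a4'·a5)'·((a4')')'+a3   (distribution)
= (a5·a4+a4'·a5)'·a4'+a3   (double negation)
= a5'·a4'+a3   (distribution)

a5'·a4'+a3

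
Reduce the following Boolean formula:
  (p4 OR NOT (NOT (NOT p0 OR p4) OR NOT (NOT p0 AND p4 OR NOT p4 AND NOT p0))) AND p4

p4

(p4 OR NOT (NOT (NOT p0 OR p4) OR NOT (NOT p0 AND p4 OR NOT p4 AND NOT p0))) AND p4
= (p4 OR NOT (NOT (NOT p0 OR p4) OR NOT NOT p0)) AND p4   [distribution]
= (p4 OR (NOT p0 OR p4) AND NOT p0) AND p4   [De Morgan]
= (p4 OR NOT p0) AND p4   [absorption]
= p4   [absorption]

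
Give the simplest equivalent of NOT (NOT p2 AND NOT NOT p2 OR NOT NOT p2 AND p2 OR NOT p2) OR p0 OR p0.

p0

NOT (NOT p2 AND NOT NOT p2 OR NOT NOT p2 AND p2 OR NOT p2) OR p0 OR p0
= NOT (NOT NOT p2 OR NOT p2) OR p0 OR p0   (distribution)
= NOT p2 AND p2 OR p0 OR p0   (De Morgan)
= p0 OR p0   (complement / identity)
= p0   (idempotence)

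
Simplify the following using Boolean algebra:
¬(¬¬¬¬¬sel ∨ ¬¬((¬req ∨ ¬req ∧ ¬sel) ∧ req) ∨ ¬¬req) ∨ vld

sel ∧ ¬req ∨ vld

¬(¬¬¬¬¬sel ∨ ¬¬((¬req ∨ ¬req ∧ ¬sel) ∧ req) ∨ ¬¬req) ∨ vld
= ¬(¬¬¬sel ∨ ¬¬((¬req ∨ ¬req ∧ ¬sel) ∧ req) ∨ ¬¬req) ∨ vld
= ¬(¬¬¬sel ∨ (¬req ∨ ¬req ∧ ¬sel) ∧ req ∨ ¬¬req) ∨ vld
= ¬(¬sel ∨ (¬req ∨ ¬req ∧ ¬sel) ∧ req ∨ ¬¬req) ∨ vld
= ¬(¬sel ∨ ¬req ∧ req ∨ ¬¬req) ∨ vld
= ¬(¬sel ∨ ¬¬req) ∨ vld
= sel ∧ ¬req ∨ vld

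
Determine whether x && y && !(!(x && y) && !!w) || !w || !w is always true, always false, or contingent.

x && y && !(!(x && y) && !!w) || !w || !w
= x && y && (x && y || !w) || !w || !w   (De Morgan)
= x && y || !w || !w   (absorption)
= x && y || !w   (idempotence)
This depends on w, x, y, so it is not a constant.

contingent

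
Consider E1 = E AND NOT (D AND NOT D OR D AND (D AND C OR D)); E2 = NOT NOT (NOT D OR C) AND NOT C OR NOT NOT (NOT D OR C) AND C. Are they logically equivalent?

No

E1: E AND NOT (D AND NOT D OR D AND (D AND C OR D))
    = E AND NOT (D AND NOT D OR D AND D)   — absorption
    = E AND NOT D   — distribution
E2: NOT NOT (NOT D OR C) AND NOT C OR NOT NOT (NOT D OR C) AND C
    = NOT NOT (NOT D OR C)   — distribution
    = NOT D OR C   — double negation
These differ: at C=1, D=0, E=0, E1 = 0 but E2 = 1.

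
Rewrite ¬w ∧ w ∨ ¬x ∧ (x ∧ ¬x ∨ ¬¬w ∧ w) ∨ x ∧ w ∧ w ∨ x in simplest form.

w ∨ x

¬w ∧ w ∨ ¬x ∧ (x ∧ ¬x ∨ ¬¬w ∧ w) ∨ x ∧ w ∧ w ∨ x
= ¬w ∧ w ∨ ¬x ∧ (x ∧ ¬x ∨ w ∧ w) ∨ x ∧ w ∧ w ∨ x   — double negation
= ¬w ∧ w ∨ ¬x ∧ w ∧ w ∨ x ∧ w ∧ w ∨ x   — complement / identity
= ¬w ∧ w ∨ w ∧ w ∨ x   — distribution
= w ∨ x   — distribution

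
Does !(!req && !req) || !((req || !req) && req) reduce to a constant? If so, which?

!(!req && !req) || !((req || !req) && req)
= !!req || !((req || !req) && req)   — idempotence
= !!req || !req   — complement / identity
= req || !req   — double negation
= true   — complement

yes, True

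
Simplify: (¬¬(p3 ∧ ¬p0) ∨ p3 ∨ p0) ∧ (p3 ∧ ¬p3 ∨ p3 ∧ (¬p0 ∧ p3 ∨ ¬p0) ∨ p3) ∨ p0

p3 ∨ p0

(¬¬(p3 ∧ ¬p0) ∨ p3 ∨ p0) ∧ (p3 ∧ ¬p3 ∨ p3 ∧ (¬p0 ∧ p3 ∨ ¬p0) ∨ p3) ∨ p0
= (¬¬(p3 ∧ ¬p0) ∨ p3 ∨ p0) ∧ (p3 ∧ (¬p0 ∧ p3 ∨ ¬p0) ∨ p3) ∨ p0   — complement / identity
= (p3 ∧ ¬p0 ∨ p3 ∨ p0) ∧ (p3 ∧ (¬p0 ∧ p3 ∨ ¬p0) ∨ p3) ∨ p0   — double negation
= (p3 ∧ ¬p0 ∨ p3 ∨ p0) ∧ (p3 ∧ ¬p0 ∨ p3) ∨ p0   — absorption
= p3 ∧ ¬p0 ∨ p3 ∨ p0   — absorption
= p3 ∨ p0   — absorption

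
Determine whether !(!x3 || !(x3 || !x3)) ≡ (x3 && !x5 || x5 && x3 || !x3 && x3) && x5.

No

E1: !(!x3 || !(x3 || !x3))
    = x3 && (x3 || !x3)   — De Morgan
    = x3   — complement / identity
E2: (x3 && !x5 || x5 && x3 || !x3 && x3) && x5
    = (x3 && !x5 || x5 && x3) && x5   — complement / identity
    = x3 && x5   — distribution
These differ: at x3=1, x5=0, E1 = 1 but E2 = 0.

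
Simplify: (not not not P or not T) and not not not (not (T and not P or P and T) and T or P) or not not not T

not P or not T

(not not not P or not T) and not not not (not (T and not P or P and T) and T or P) or not not not T
= (not not not P or not T) and not not not (not T and T or P) or not not not T   (distribution)
= (not not not P or not T) and not not not P or not not not T   (complement / identity)
= not not not P or not not not T   (absorption)
= not not not P or not T   (double negation)
= not P or not T   (double negation)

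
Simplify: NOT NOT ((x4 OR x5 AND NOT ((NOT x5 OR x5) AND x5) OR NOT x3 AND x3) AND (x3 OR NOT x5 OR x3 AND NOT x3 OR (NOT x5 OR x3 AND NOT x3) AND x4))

NOT NOT ((x4 OR x5 AND NOT ((NOT x5 OR x5) AND x5) OR NOT x3 AND x3) AND (x3 OR NOT x5 OR x3 AND NOT x3 OR (NOT x5 OR x3 AND NOT x3) AND x4))
= NOT NOT ((x4 OR x5 AND NOT x5 OR NOT x3 AND x3) AND (x3 OR NOT x5 OR x3 AND NOT x3 OR (NOT x5 OR x3 AND NOT x3) AND x4))   [complement / identity]
= (x4 OR x5 AND NOT x5 OR NOT x3 AND x3) AND (x3 OR NOT x5 OR x3 AND NOT x3 OR (NOT x5 OR x3 AND NOT x3) AND x4)   [double negation]
= (x4 OR x5 AND NOT x5) AND (x3 OR NOT x5 OR x3 AND NOT x3 OR (NOT x5 OR x3 AND NOT x3) AND x4)   [complement / identity]
= x4 AND (x3 OR NOT x5 OR x3 AND NOT x3 OR (NOT x5 OR x3 AND NOT x3) AND x4)   [complement / identity]
= x4 AND (x3 OR NOT x5 OR x3 AND NOT x3)   [absorption]
= x4 AND (x3 OR NOT x5)   [complement / identity]

x4 AND (x3 OR NOT x5)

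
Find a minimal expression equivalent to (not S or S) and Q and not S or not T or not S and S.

(not S or S) and Q and not S or not T or not S and S
= Q and not S or not T or not S and S
= Q and not S or not T

Q and not S or not T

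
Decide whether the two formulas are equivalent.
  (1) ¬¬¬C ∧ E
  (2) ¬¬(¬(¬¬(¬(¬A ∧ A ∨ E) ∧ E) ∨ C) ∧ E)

E1: ¬¬¬C ∧ E
    = ¬C ∧ E   — double negation
E2: ¬¬(¬(¬¬(¬(¬A ∧ A ∨ E) ∧ E) ∨ C) ∧ E)
    = ¬¬(¬(¬¬(¬E ∧ E) ∨ C) ∧ E)   — complement / identity
    = ¬¬(¬(¬E ∧ E ∨ C) ∧ E)   — double negation
    = ¬¬(¬C ∧ E)   — complement / identity
    = ¬C ∧ E   — double negation
Both reduce to ¬C ∧ E, so they are equivalent.

Yes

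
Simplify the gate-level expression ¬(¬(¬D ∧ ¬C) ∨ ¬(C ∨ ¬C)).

¬D ∧ ¬C

¬(¬(¬D ∧ ¬C) ∨ ¬(C ∨ ¬C))
= ¬D ∧ ¬C ∧ (C ∨ ¬C)   — De Morgan
= ¬D ∧ ¬C   — complement / identity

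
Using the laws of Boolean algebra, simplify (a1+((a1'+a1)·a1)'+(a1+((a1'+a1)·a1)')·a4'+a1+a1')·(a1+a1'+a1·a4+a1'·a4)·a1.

a1

(a1+((a1'+a1)·a1)'+(a1+((a1'+a1)·a1)')·a4'+a1+a1')·(a1+a1'+a1·a4+a1'·a4)·a1
= ((a1+((a1'+a1)·a1)'+(a1+((a1'+a1)·a1)')·a4')·(a1·a4+a1'·a4)+a1+a1')·a1   (distribution)
= ((a1+((a1'+a1)·a1)')·(a1·a4+a1'·a4)+a1+a1')·a1   (absorption)
= ((a1+a1')·(a1·a4+a1'·a4)+a1+a1')·a1   (complement / identity)
= ((a1+a1')·a4+a1+a1')·a1   (distribution)
= (a1+a1')·a1   (absorption)
= a1   (complement / identity)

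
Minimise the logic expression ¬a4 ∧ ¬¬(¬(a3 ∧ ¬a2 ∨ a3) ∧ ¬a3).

¬a4 ∧ ¬¬(¬(a3 ∧ ¬a2 ∨ a3) ∧ ¬a3)
= ¬a4 ∧ ¬¬(¬a3 ∧ ¬a3)   (absorption)
= ¬a4 ∧ ¬a3 ∧ ¬a3   (double negation)
= ¬a4 ∧ ¬a3   (idempotence)

¬a4 ∧ ¬a3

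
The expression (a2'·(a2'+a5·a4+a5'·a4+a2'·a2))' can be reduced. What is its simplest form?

a2

(a2'·(a2'+a5·a4+a5'·a4+a2'·a2))'
= (a2'·(a2'+a4+a2'·a2))'
= (a2'·(a2'+a4))'
= (a2')'
= a2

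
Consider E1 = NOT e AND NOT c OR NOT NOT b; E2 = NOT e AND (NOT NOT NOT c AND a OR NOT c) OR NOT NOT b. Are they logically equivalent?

Yes

E1: NOT e AND NOT c OR NOT NOT b
    = NOT e AND NOT c OR b   (double negation)
E2: NOT e AND (NOT NOT NOT c AND a OR NOT c) OR NOT NOT b
    = NOT e AND (NOT c AND a OR NOT c) OR NOT NOT b   (double negation)
    = NOT e AND (NOT c AND a OR NOT c) OR b   (double negation)
    = NOT e AND NOT c OR b   (absorption)
Both reduce to NOT e AND NOT c OR b, so they are equivalent.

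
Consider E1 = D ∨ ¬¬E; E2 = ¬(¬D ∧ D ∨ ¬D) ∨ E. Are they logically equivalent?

E1: D ∨ ¬¬E
    = D ∨ E   (double negation)
E2: ¬(¬D ∧ D ∨ ¬D) ∨ E
    = ¬¬D ∨ E   (complement / identity)
    = D ∨ E   (double negation)
Both reduce to D ∨ E, so they are equivalent.

Yes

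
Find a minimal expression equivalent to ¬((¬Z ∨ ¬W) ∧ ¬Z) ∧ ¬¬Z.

Z

¬((¬Z ∨ ¬W) ∧ ¬Z) ∧ ¬¬Z
= ¬¬Z ∧ ¬¬Z   — absorption
= ¬¬Z   — idempotence
= Z   — double negation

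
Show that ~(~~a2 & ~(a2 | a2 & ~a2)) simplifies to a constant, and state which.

~(~~a2 & ~(a2 | a2 & ~a2))
= ~(~~a2 & ~a2)   — complement / identity
= ~a2 | a2   — De Morgan
= 1   — complement

1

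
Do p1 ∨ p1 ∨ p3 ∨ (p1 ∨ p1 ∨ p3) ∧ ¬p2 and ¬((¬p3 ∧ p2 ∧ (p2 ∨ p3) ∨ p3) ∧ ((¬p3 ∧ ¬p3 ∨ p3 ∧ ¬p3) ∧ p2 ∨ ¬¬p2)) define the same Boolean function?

E1: p1 ∨ p1 ∨ p3 ∨ (p1 ∨ p1 ∨ p3) ∧ ¬p2
    = p1 ∨ p1 ∨ p3   — absorption
    = p1 ∨ p3   — idempotence
E2: ¬((¬p3 ∧ p2 ∧ (p2 ∨ p3) ∨ p3) ∧ ((¬p3 ∧ ¬p3 ∨ p3 ∧ ¬p3) ∧ p2 ∨ ¬¬p2))
    = ¬((¬p3 ∧ p2 ∧ (p2 ∨ p3) ∨ p3) ∧ (¬p3 ∧ p2 ∨ ¬¬p2))   — distribution
    = ¬((¬p3 ∧ p2 ∧ (p2 ∨ p3) ∨ p3) ∧ (¬p3 ∧ p2 ∨ p2))   — double negation
    = ¬((¬p3 ∧ p2 ∨ p3) ∧ (¬p3 ∧ p2 ∨ p2))   — absorption
    = ¬(p3 ∧ p2 ∨ ¬p3 ∧ p2)   — distribution
    = ¬p2   — distribution
These differ: at p1=1, p2=1, p3=0, E1 = 1 but E2 = 0.

No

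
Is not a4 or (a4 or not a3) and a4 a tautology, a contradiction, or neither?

not a4 or (a4 or not a3) and a4
= not a4 or a4   — absorption
= True   — complement

tautology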